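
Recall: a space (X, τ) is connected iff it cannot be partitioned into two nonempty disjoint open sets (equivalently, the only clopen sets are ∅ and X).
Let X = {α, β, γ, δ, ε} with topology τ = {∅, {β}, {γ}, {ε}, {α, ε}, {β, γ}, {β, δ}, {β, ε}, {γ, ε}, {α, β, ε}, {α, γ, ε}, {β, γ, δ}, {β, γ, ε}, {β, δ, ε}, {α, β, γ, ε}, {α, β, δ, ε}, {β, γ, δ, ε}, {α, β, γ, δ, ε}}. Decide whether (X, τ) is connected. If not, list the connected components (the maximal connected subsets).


(X, τ) is disconnected; components = [{γ}, {α, ε}, {β, δ}].

Find clopen sets (U ∈ τ with X ∖ U ∈ τ):
  U = ∅, X ∖ U = {α, β, γ, δ, ε} — both open, so U is clopen.
  U = {γ}, X ∖ U = {α, β, δ, ε} — both open, so U is clopen.
  U = {α, ε}, X ∖ U = {β, γ, δ} — both open, so U is clopen.
  U = {β, δ}, X ∖ U = {α, γ, ε} — both open, so U is clopen.
  U = {α, γ, ε}, X ∖ U = {β, δ} — both open, so U is clopen.
  U = {β, γ, δ}, X ∖ U = {α, ε} — both open, so U is clopen.
  U = {α, β, δ, ε}, X ∖ U = {γ} — both open, so U is clopen.
  U = {α, β, γ, δ, ε}, X ∖ U = ∅ — both open, so U is clopen.
Nontrivial clopen(s) exist: e.g. {α, β, δ, ε}. So (X, τ) is disconnected.
Compute connected components by grouping points that agree on all clopens:
  component: {γ}
  component: {α, ε}
  component: {β, δ}


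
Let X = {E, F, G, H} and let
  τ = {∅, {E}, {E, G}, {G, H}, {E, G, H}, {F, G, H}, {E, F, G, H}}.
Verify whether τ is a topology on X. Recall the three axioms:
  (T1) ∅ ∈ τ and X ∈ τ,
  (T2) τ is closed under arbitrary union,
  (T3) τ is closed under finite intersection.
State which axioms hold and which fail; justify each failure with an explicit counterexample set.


τ is NOT a topology on X.

Axiom (T1): ∅ ∈ τ? Yes; X ∈ τ? Yes.
Axiom (T2/T3): check pairwise unions and intersections of members of τ.
Counterexample for (T3): {E, G} ∩ {G, H} = {G} ∉ τ. Therefore τ is NOT a topology.


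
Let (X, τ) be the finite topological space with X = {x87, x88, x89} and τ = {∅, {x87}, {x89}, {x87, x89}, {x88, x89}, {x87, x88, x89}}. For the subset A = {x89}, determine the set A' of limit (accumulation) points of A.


A' = {x88}

For each x ∈ X, list the open sets U ∈ τ with x ∈ U, then check whether U ∩ (A ∖ {x}) ≠ ∅ for every such U.
  x = x87: open {x87} ∋ x has {x87} ∩ (A ∖ {x87}) = ∅, so x is NOT a limit point.
  x = x88: opens ∋ x are {x88, x89}, {x87, x88, x89}; each meets A ∖ {x88}, so x IS a limit point.
  x = x89: open {x89} ∋ x has {x89} ∩ (A ∖ {x89}) = ∅, so x is NOT a limit point.
Collecting: A' = {x88}.


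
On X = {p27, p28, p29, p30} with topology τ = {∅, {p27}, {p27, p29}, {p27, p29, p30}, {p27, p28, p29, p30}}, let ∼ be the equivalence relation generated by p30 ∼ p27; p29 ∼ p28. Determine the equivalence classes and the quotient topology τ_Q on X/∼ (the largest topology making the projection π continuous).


X/∼ = {[p27=p30], [p28=p29]}; |τ_Q| = 2.

Equivalence classes: [p27=p30], [p28=p29].
Quotient map π: X → X/∼ sends p27 ↦ [p27=p30], p28 ↦ [p28=p29], p29 ↦ [p28=p29], p30 ↦ [p27=p30].
For each subset V ⊆ X/∼, compute π^{-1}(V) ⊆ X and check whether π^{-1}(V) ∈ τ. V is open in τ_Q iff π^{-1}(V) ∈ τ.
  V = {}: π^{-1}(V) = ∅ ∈ τ ✓.
  V = {[p27=p30]}: π^{-1}(V) = {p27, p30} ∉ τ ✗.
  V = {[p28=p29]}: π^{-1}(V) = {p28, p29} ∉ τ ✗.
  V = {[p27=p30], [p28=p29]}: π^{-1}(V) = {p27, p28, p29, p30} ∈ τ ✓.
Open sets in the quotient: τ_Q = {{}, {[p27=p30], [p28=p29]}} (2 elements).


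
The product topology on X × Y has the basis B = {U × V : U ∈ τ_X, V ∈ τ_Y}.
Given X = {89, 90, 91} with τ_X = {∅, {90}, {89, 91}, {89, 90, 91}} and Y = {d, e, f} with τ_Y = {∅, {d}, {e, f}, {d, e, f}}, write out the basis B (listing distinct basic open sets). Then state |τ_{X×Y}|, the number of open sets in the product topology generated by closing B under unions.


Basis B = {∅ × ∅, {90} × {d}, {89, 91} × {d}, {90} × {e, f}, {89, 90, 91} × {d}, {90} × {d, e, f}, {89, 91} × {e, f}, {89, 91} × {d, e, f}, {89, 90, 91} × {e, f}, {89, 90, 91} × {d, e, f}}; |τ_{X×Y}| = 16.

Enumerate products U × V with U ∈ τ_X, V ∈ τ_Y (deduplicated):
  ∅ × ∅ = {} (∅)
  {90} × {d} = {(90,d)}
  {89, 91} × {d} = {(89,d), (91,d)}
  {90} × {e, f} = {(90,e), (90,f)}
  {89, 90, 91} × {d} = {(89,d), (90,d), (91,d)}
  {90} × {d, e, f} = {(90,d), (90,e), (90,f)}
  {89, 91} × {e, f} = {(89,e), (89,f), (91,e), (91,f)}
  {89, 91} × {d, e, f} = {(89,d), (89,e), (89,f), (91,d), (91,e), (91,f)}
  {89, 90, 91} × {e, f} = {(89,e), (89,f), (90,e), (90,f), (91,e), (91,f)}
  {89, 90, 91} × {d, e, f} = {(89,d), (89,e), (89,f), (90,d), (90,e), (90,f), (91,d), (91,e), (91,f)}
These 10 distinct sets form the basis B.
Close under arbitrary unions to get τ_{X×Y}; counting gives |τ_{X×Y}| = 16.


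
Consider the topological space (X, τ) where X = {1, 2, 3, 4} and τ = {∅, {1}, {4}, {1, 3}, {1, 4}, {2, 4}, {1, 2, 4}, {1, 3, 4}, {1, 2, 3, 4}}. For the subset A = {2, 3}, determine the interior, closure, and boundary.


int(A) = ∅, cl(A) = {2, 3}, ∂A = {2, 3}.

Closed sets in (X, τ) are complements of opens:
  closed(X, τ) = {∅, {2}, {3}, {1, 3}, {2, 3}, {2, 4}, {1, 2, 3}, {2, 3, 4}, {1, 2, 3, 4}}.
int(A) = ⋃ {U ∈ τ : U ⊆ A}. Opens contained in A: ∅.
Taking the union of these: int(A) = ∅.
cl(A) = ⋂ {C closed : A ⊆ C}. Closed sets containing A: {2, 3}, {1, 2, 3}, {2, 3, 4}, {1, 2, 3, 4}.
Intersecting these: cl(A) = {2, 3}.
∂A = cl(A) ∖ int(A) = {2, 3} ∖ ∅ = {2, 3}.


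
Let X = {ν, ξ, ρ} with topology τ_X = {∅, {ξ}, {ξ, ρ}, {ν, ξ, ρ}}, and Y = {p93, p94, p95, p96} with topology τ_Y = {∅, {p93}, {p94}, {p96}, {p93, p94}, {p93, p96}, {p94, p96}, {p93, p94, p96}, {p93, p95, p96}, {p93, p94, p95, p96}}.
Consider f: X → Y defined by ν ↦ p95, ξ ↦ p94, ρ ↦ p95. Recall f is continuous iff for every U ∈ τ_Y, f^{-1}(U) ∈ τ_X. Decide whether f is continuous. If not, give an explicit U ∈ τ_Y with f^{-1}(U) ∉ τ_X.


f is NOT continuous.

Compute f^{-1}(U) for each U ∈ τ_Y:
  U = ∅: f^{-1}(U) = ∅ ∈ τ_X ✓.
  U = {p93}: f^{-1}(U) = ∅ ∈ τ_X ✓.
  U = {p94}: f^{-1}(U) = {ξ} ∈ τ_X ✓.
  U = {p96}: f^{-1}(U) = ∅ ∈ τ_X ✓.
  U = {p93, p94}: f^{-1}(U) = {ξ} ∈ τ_X ✓.
  U = {p93, p96}: f^{-1}(U) = ∅ ∈ τ_X ✓.
  U = {p94, p96}: f^{-1}(U) = {ξ} ∈ τ_X ✓.
  U = {p93, p94, p96}: f^{-1}(U) = {ξ} ∈ τ_X ✓.
  U = {p93, p95, p96}: f^{-1}(U) = {ν, ρ} ∉ τ_X ✗.
  U = {p93, p94, p95, p96}: f^{-1}(U) = {ν, ξ, ρ} ∈ τ_X ✓.
Found U = {p93, p95, p96} with f^{-1}(U) = {ν, ρ} not in τ_X. Therefore f is NOT continuous.


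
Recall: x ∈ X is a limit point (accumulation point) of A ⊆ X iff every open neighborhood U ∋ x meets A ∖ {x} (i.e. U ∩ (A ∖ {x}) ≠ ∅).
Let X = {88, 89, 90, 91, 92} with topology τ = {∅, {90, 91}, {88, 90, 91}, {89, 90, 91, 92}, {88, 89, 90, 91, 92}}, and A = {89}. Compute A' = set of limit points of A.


A' = {92}

For each x ∈ X, list the open sets U ∈ τ with x ∈ U, then check whether U ∩ (A ∖ {x}) ≠ ∅ for every such U.
  x = 88: open {88, 90, 91} ∋ x has {88, 90, 91} ∩ (A ∖ {88}) = ∅, so x is NOT a limit point.
  x = 89: open {89, 90, 91, 92} ∋ x has {89, 90, 91, 92} ∩ (A ∖ {89}) = ∅, so x is NOT a limit point.
  x = 90: open {90, 91} ∋ x has {90, 91} ∩ (A ∖ {90}) = ∅, so x is NOT a limit point.
  x = 91: open {90, 91} ∋ x has {90, 91} ∩ (A ∖ {91}) = ∅, so x is NOT a limit point.
  x = 92: opens ∋ x are {89, 90, 91, 92}, {88, 89, 90, 91, 92}; each meets A ∖ {92}, so x IS a limit point.
Collecting: A' = {92}.


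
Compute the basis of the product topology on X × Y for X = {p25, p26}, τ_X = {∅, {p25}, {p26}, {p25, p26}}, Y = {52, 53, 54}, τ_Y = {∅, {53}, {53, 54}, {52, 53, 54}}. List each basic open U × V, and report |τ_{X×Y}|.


Basis B = {∅ × ∅, {p25} × {53}, {p26} × {53}, {p25} × {53, 54}, {p25, p26} × {53}, {p26} × {53, 54}, {p25} × {52, 53, 54}, {p26} × {52, 53, 54}, {p25, p26} × {53, 54}, {p25, p26} × {52, 53, 54}}; |τ_{X×Y}| = 16.

Enumerate products U × V with U ∈ τ_X, V ∈ τ_Y (deduplicated):
  ∅ × ∅ = {} (∅)
  {p25} × {53} = {(p25,53)}
  {p26} × {53} = {(p26,53)}
  {p25} × {53, 54} = {(p25,53), (p25,54)}
  {p25, p26} × {53} = {(p25,53), (p26,53)}
  {p26} × {53, 54} = {(p26,53), (p26,54)}
  {p25} × {52, 53, 54} = {(p25,52), (p25,53), (p25,54)}
  {p26} × {52, 53, 54} = {(p26,52), (p26,53), (p26,54)}
  {p25, p26} × {53, 54} = {(p25,53), (p25,54), (p26,53), (p26,54)}
  {p25, p26} × {52, 53, 54} = {(p25,52), (p25,53), (p25,54), (p26,52), (p26,53), (p26,54)}
These 10 distinct sets form the basis B.
Close under arbitrary unions to get τ_{X×Y}; counting gives |τ_{X×Y}| = 16.


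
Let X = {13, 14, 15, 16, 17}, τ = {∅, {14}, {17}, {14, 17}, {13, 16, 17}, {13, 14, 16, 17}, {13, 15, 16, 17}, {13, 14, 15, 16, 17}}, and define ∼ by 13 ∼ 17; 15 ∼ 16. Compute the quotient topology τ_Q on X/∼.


X/∼ = {[13=17], [14], [15=16]}; |τ_Q| = 4.

Equivalence classes: [13=17], [14], [15=16].
Quotient map π: X → X/∼ sends 13 ↦ [13=17], 14 ↦ [14], 15 ↦ [15=16], 16 ↦ [15=16], 17 ↦ [13=17].
For each subset V ⊆ X/∼, compute π^{-1}(V) ⊆ X and check whether π^{-1}(V) ∈ τ. V is open in τ_Q iff π^{-1}(V) ∈ τ.
  V = {}: π^{-1}(V) = ∅ ∈ τ ✓.
  V = {[13=17]}: π^{-1}(V) = {13, 17} ∉ τ ✗.
  V = {[14]}: π^{-1}(V) = {14} ∈ τ ✓.
  V = {[13=17], [14]}: π^{-1}(V) = {13, 14, 17} ∉ τ ✗.
  V = {[15=16]}: π^{-1}(V) = {15, 16} ∉ τ ✗.
  V = {[13=17], [15=16]}: π^{-1}(V) = {13, 15, 16, 17} ∈ τ ✓.
  V = {[14], [15=16]}: π^{-1}(V) = {14, 15, 16} ∉ τ ✗.
  V = {[13=17], [14], [15=16]}: π^{-1}(V) = {13, 14, 15, 16, 17} ∈ τ ✓.
Open sets in the quotient: τ_Q = {{}, {[14]}, {[13=17], [15=16]}, {[13=17], [14], [15=16]}} (4 elements).


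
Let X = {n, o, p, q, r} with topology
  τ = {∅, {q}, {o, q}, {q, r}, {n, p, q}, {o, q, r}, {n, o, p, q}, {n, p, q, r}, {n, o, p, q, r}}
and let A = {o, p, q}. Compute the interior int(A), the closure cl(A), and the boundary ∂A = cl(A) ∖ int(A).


int(A) = {o, q}, cl(A) = {n, o, p, q, r}, ∂A = {n, p, r}.

Closed sets in (X, τ) are complements of opens:
  closed(X, τ) = {∅, {o}, {r}, {n, p}, {o, r}, {n, o, p}, {n, p, r}, {n, o, p, r}, {n, o, p, q, r}}.
int(A) = ⋃ {U ∈ τ : U ⊆ A}. Opens contained in A: ∅, {q}, {o, q}.
Taking the union of these: int(A) = {o, q}.
cl(A) = ⋂ {C closed : A ⊆ C}. Closed sets containing A: {n, o, p, q, r}.
Intersecting these: cl(A) = {n, o, p, q, r}.
∂A = cl(A) ∖ int(A) = {n, o, p, q, r} ∖ {o, q} = {n, p, r}.


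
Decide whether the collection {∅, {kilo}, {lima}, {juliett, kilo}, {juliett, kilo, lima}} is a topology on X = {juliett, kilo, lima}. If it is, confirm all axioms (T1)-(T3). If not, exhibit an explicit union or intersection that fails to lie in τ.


τ is NOT a topology on X.

Axiom (T1): ∅ ∈ τ? Yes; X ∈ τ? Yes.
Axiom (T2/T3): check pairwise unions and intersections of members of τ.
Counterexample for (T2): {kilo} ∪ {lima} = {kilo, lima} ∉ τ. Therefore τ is NOT a topology.


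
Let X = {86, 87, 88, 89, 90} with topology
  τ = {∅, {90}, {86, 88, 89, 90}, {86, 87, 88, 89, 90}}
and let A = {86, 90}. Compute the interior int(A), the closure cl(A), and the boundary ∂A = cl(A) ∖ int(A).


int(A) = {90}, cl(A) = {86, 87, 88, 89, 90}, ∂A = {86, 87, 88, 89}.

Closed sets in (X, τ) are complements of opens:
  closed(X, τ) = {∅, {87}, {86, 87, 88, 89}, {86, 87, 88, 89, 90}}.
int(A) = ⋃ {U ∈ τ : U ⊆ A}. Opens contained in A: ∅, {90}.
Taking the union of these: int(A) = {90}.
cl(A) = ⋂ {C closed : A ⊆ C}. Closed sets containing A: {86, 87, 88, 89, 90}.
Intersecting these: cl(A) = {86, 87, 88, 89, 90}.
∂A = cl(A) ∖ int(A) = {86, 87, 88, 89, 90} ∖ {90} = {86, 87, 88, 89}.


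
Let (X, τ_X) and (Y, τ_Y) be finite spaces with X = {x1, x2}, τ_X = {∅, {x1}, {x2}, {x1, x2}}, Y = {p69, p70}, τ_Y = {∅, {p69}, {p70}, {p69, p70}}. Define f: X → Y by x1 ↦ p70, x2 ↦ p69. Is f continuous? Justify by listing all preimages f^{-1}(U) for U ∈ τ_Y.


f IS continuous.

Compute f^{-1}(U) for each U ∈ τ_Y:
  U = ∅: f^{-1}(U) = ∅ ∈ τ_X ✓.
  U = {p69}: f^{-1}(U) = {x2} ∈ τ_X ✓.
  U = {p70}: f^{-1}(U) = {x1} ∈ τ_X ✓.
  U = {p69, p70}: f^{-1}(U) = {x1, x2} ∈ τ_X ✓.
Every preimage lies in τ_X, so f IS continuous.


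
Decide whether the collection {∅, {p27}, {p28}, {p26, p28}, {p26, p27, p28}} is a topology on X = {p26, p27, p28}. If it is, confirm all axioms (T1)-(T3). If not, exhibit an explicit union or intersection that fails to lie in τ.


τ is NOT a topology on X.

Axiom (T1): ∅ ∈ τ? Yes; X ∈ τ? Yes.
Axiom (T2/T3): check pairwise unions and intersections of members of τ.
Counterexample for (T2): {p27} ∪ {p28} = {p27, p28} ∉ τ. Therefore τ is NOT a topology.


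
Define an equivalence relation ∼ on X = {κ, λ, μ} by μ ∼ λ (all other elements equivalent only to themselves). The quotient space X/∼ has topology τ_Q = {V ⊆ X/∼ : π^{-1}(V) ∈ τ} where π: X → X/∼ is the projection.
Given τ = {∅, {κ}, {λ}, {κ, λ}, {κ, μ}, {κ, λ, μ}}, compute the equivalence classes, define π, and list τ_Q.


X/∼ = {[κ], [λ=μ]}; |τ_Q| = 3.

Equivalence classes: [κ], [λ=μ].
Quotient map π: X → X/∼ sends κ ↦ [κ], λ ↦ [λ=μ], μ ↦ [λ=μ].
For each subset V ⊆ X/∼, compute π^{-1}(V) ⊆ X and check whether π^{-1}(V) ∈ τ. V is open in τ_Q iff π^{-1}(V) ∈ τ.
  V = {}: π^{-1}(V) = ∅ ∈ τ ✓.
  V = {[κ]}: π^{-1}(V) = {κ} ∈ τ ✓.
  V = {[λ=μ]}: π^{-1}(V) = {λ, μ} ∉ τ ✗.
  V = {[κ], [λ=μ]}: π^{-1}(V) = {κ, λ, μ} ∈ τ ✓.
Open sets in the quotient: τ_Q = {{}, {[κ]}, {[κ], [λ=μ]}} (3 elements).


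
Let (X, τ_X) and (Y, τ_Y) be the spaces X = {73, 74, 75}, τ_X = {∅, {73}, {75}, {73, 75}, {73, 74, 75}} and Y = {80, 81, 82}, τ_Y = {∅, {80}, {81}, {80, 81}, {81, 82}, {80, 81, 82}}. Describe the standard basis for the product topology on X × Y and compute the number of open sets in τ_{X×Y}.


Basis B = {∅ × ∅, {73} × {80}, {73} × {81}, {75} × {80}, {75} × {81}, {73} × {80, 81}, {73, 75} × {80}, {73} × {81, 82}, {73, 75} × {81}, {75} × {80, 81}, {75} × {81, 82}, {73} × {80, 81, 82}, {73, 74, 75} × {80}, {73, 74, 75} × {81}, {75} × {80, 81, 82}, {73, 75} × {80, 81}, {73, 75} × {81, 82}, {73, 75} × {80, 81, 82}, {73, 74, 75} × {80, 81}, {73, 74, 75} × {81, 82}, {73, 74, 75} × {80, 81, 82}}; |τ_{X×Y}| = 70.

Enumerate products U × V with U ∈ τ_X, V ∈ τ_Y (deduplicated):
  ∅ × ∅ = {} (∅)
  {73} × {80} = {(73,80)}
  {73} × {81} = {(73,81)}
  {75} × {80} = {(75,80)}
  {75} × {81} = {(75,81)}
  {73} × {80, 81} = {(73,80), (73,81)}
  {73, 75} × {80} = {(73,80), (75,80)}
  {73} × {81, 82} = {(73,81), (73,82)}
  {73, 75} × {81} = {(73,81), (75,81)}
  {75} × {80, 81} = {(75,80), (75,81)}
  {75} × {81, 82} = {(75,81), (75,82)}
  {73} × {80, 81, 82} = {(73,80), (73,81), (73,82)}
  {73, 74, 75} × {80} = {(73,80), (74,80), (75,80)}
  {73, 74, 75} × {81} = {(73,81), (74,81), (75,81)}
  {75} × {80, 81, 82} = {(75,80), (75,81), (75,82)}
  {73, 75} × {80, 81} = {(73,80), (73,81), (75,80), (75,81)}
  {73, 75} × {81, 82} = {(73,81), (73,82), (75,81), (75,82)}
  {73, 75} × {80, 81, 82} = {(73,80), (73,81), (73,82), (75,80), (75,81), (75,82)}
  {73, 74, 75} × {80, 81} = {(73,80), (73,81), (74,80), (74,81), (75,80), (75,81)}
  {73, 74, 75} × {81, 82} = {(73,81), (73,82), (74,81), (74,82), (75,81), (75,82)}
  {73, 74, 75} × {80, 81, 82} = {(73,80), (73,81), (73,82), (74,80), (74,81), (74,82), (75,80), (75,81), (75,82)}
These 21 distinct sets form the basis B.
Close under arbitrary unions to get τ_{X×Y}; counting gives |τ_{X×Y}| = 70.


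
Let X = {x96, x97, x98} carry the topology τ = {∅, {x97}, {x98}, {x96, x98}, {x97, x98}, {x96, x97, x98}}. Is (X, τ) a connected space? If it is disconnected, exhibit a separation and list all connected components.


(X, τ) is disconnected; components = [{x97}, {x96, x98}].

Find clopen sets (U ∈ τ with X ∖ U ∈ τ):
  U = ∅, X ∖ U = {x96, x97, x98} — both open, so U is clopen.
  U = {x97}, X ∖ U = {x96, x98} — both open, so U is clopen.
  U = {x96, x98}, X ∖ U = {x97} — both open, so U is clopen.
  U = {x96, x97, x98}, X ∖ U = ∅ — both open, so U is clopen.
Nontrivial clopen(s) exist: e.g. {x96, x98}. So (X, τ) is disconnected.
Compute connected components by grouping points that agree on all clopens:
  component: {x97}
  component: {x96, x98}


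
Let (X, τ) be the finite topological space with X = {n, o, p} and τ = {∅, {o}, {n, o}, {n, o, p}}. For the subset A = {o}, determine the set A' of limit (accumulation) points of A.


A' = {n, p}

For each x ∈ X, list the open sets U ∈ τ with x ∈ U, then check whether U ∩ (A ∖ {x}) ≠ ∅ for every such U.
  x = n: opens ∋ x are {n, o}, {n, o, p}; each meets A ∖ {n}, so x IS a limit point.
  x = o: open {o} ∋ x has {o} ∩ (A ∖ {o}) = ∅, so x is NOT a limit point.
  x = p: opens ∋ x are {n, o, p}; each meets A ∖ {p}, so x IS a limit point.
Collecting: A' = {n, p}.


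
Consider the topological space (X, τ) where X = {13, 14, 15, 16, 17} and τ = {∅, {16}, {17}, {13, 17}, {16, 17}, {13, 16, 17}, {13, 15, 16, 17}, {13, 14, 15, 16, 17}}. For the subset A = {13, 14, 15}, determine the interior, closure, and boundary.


int(A) = ∅, cl(A) = {13, 14, 15}, ∂A = {13, 14, 15}.

Closed sets in (X, τ) are complements of opens:
  closed(X, τ) = {∅, {14}, {14, 15}, {13, 14, 15}, {14, 15, 16}, {13, 14, 15, 16}, {13, 14, 15, 17}, {13, 14, 15, 16, 17}}.
int(A) = ⋃ {U ∈ τ : U ⊆ A}. Opens contained in A: ∅.
Taking the union of these: int(A) = ∅.
cl(A) = ⋂ {C closed : A ⊆ C}. Closed sets containing A: {13, 14, 15}, {13, 14, 15, 16}, {13, 14, 15, 17}, {13, 14, 15, 16, 17}.
Intersecting these: cl(A) = {13, 14, 15}.
∂A = cl(A) ∖ int(A) = {13, 14, 15} ∖ ∅ = {13, 14, 15}.


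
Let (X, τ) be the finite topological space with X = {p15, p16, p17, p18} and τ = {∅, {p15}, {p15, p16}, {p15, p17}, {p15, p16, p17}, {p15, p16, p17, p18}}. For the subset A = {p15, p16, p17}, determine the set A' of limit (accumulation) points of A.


A' = {p16, p17, p18}

For each x ∈ X, list the open sets U ∈ τ with x ∈ U, then check whether U ∩ (A ∖ {x}) ≠ ∅ for every such U.
  x = p15: open {p15} ∋ x has {p15} ∩ (A ∖ {p15}) = ∅, so x is NOT a limit point.
  x = p16: opens ∋ x are {p15, p16}, {p15, p16, p17}, {p15, p16, p17, p18}; each meets A ∖ {p16}, so x IS a limit point.
  x = p17: opens ∋ x are {p15, p17}, {p15, p16, p17}, {p15, p16, p17, p18}; each meets A ∖ {p17}, so x IS a limit point.
  x = p18: opens ∋ x are {p15, p16, p17, p18}; each meets A ∖ {p18}, so x IS a limit point.
Collecting: A' = {p16, p17, p18}.


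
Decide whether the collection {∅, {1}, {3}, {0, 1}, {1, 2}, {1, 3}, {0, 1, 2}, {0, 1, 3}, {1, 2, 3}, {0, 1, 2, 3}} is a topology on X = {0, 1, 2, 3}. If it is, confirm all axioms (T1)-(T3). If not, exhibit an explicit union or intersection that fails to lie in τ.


τ IS a topology on X.

Axiom (T1): ∅ ∈ τ? Yes; X ∈ τ? Yes.
Axiom (T2/T3): check pairwise unions and intersections of members of τ.
All pairwise intersections and unions checked — each lies in τ. Therefore τ satisfies (T1), (T2), (T3): it IS a topology on X.


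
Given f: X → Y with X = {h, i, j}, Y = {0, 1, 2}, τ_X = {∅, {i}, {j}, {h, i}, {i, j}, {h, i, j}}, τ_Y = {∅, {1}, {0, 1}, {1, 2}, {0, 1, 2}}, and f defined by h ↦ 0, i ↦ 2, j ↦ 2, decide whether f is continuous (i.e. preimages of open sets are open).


f is NOT continuous.

Compute f^{-1}(U) for each U ∈ τ_Y:
  U = ∅: f^{-1}(U) = ∅ ∈ τ_X ✓.
  U = {1}: f^{-1}(U) = ∅ ∈ τ_X ✓.
  U = {0, 1}: f^{-1}(U) = {h} ∉ τ_X ✗.
  U = {1, 2}: f^{-1}(U) = {i, j} ∈ τ_X ✓.
  U = {0, 1, 2}: f^{-1}(U) = {h, i, j} ∈ τ_X ✓.
Found U = {0, 1} with f^{-1}(U) = {h} not in τ_X. Therefore f is NOT continuous.


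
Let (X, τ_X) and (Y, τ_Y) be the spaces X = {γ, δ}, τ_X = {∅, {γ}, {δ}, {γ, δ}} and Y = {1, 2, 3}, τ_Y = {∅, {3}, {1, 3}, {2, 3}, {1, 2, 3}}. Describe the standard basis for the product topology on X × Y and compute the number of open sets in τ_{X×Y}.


Basis B = {∅ × ∅, {γ} × {3}, {δ} × {3}, {γ} × {1, 3}, {γ} × {2, 3}, {γ, δ} × {3}, {δ} × {1, 3}, {δ} × {2, 3}, {γ} × {1, 2, 3}, {δ} × {1, 2, 3}, {γ, δ} × {1, 3}, {γ, δ} × {2, 3}, {γ, δ} × {1, 2, 3}}; |τ_{X×Y}| = 25.

Enumerate products U × V with U ∈ τ_X, V ∈ τ_Y (deduplicated):
  ∅ × ∅ = {} (∅)
  {γ} × {3} = {(γ,3)}
  {δ} × {3} = {(δ,3)}
  {γ} × {1, 3} = {(γ,1), (γ,3)}
  {γ} × {2, 3} = {(γ,2), (γ,3)}
  {γ, δ} × {3} = {(γ,3), (δ,3)}
  {δ} × {1, 3} = {(δ,1), (δ,3)}
  {δ} × {2, 3} = {(δ,2), (δ,3)}
  {γ} × {1, 2, 3} = {(γ,1), (γ,2), (γ,3)}
  {δ} × {1, 2, 3} = {(δ,1), (δ,2), (δ,3)}
  {γ, δ} × {1, 3} = {(γ,1), (γ,3), (δ,1), (δ,3)}
  {γ, δ} × {2, 3} = {(γ,2), (γ,3), (δ,2), (δ,3)}
  {γ, δ} × {1, 2, 3} = {(γ,1), (γ,2), (γ,3), (δ,1), (δ,2), (δ,3)}
These 13 distinct sets form the basis B.
Close under arbitrary unions to get τ_{X×Y}; counting gives |τ_{X×Y}| = 25.


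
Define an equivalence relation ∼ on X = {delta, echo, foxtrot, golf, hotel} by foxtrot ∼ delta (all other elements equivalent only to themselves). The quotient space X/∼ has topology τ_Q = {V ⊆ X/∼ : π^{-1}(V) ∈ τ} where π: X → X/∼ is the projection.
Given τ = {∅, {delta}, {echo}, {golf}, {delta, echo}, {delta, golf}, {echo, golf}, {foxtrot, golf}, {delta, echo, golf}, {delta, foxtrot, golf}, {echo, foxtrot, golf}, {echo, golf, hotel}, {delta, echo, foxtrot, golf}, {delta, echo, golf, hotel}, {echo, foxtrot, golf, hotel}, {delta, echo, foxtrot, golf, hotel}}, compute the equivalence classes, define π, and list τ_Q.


X/∼ = {[delta=foxtrot], [echo], [golf], [hotel]}; |τ_Q| = 8.

Equivalence classes: [delta=foxtrot], [echo], [golf], [hotel].
Quotient map π: X → X/∼ sends delta ↦ [delta=foxtrot], echo ↦ [echo], foxtrot ↦ [delta=foxtrot], golf ↦ [golf], hotel ↦ [hotel].
For each subset V ⊆ X/∼, compute π^{-1}(V) ⊆ X and check whether π^{-1}(V) ∈ τ. V is open in τ_Q iff π^{-1}(V) ∈ τ.
  V = {}: π^{-1}(V) = ∅ ∈ τ ✓.
  V = {[delta=foxtrot]}: π^{-1}(V) = {delta, foxtrot} ∉ τ ✗.
  V = {[echo]}: π^{-1}(V) = {echo} ∈ τ ✓.
  V = {[delta=foxtrot], [echo]}: π^{-1}(V) = {delta, echo, foxtrot} ∉ τ ✗.
  V = {[golf]}: π^{-1}(V) = {golf} ∈ τ ✓.
  V = {[delta=foxtrot], [golf]}: π^{-1}(V) = {delta, foxtrot, golf} ∈ τ ✓.
  V = {[echo], [golf]}: π^{-1}(V) = {echo, golf} ∈ τ ✓.
  V = {[delta=foxtrot], [echo], [golf]}: π^{-1}(V) = {delta, echo, foxtrot, golf} ∈ τ ✓.
  V = {[hotel]}: π^{-1}(V) = {hotel} ∉ τ ✗.
  V = {[delta=foxtrot], [hotel]}: π^{-1}(V) = {delta, foxtrot, hotel} ∉ τ ✗.
  V = {[echo], [hotel]}: π^{-1}(V) = {echo, hotel} ∉ τ ✗.
  V = {[delta=foxtrot], [echo], [hotel]}: π^{-1}(V) = {delta, echo, foxtrot, hotel} ∉ τ ✗.
  V = {[golf], [hotel]}: π^{-1}(V) = {golf, hotel} ∉ τ ✗.
  V = {[delta=foxtrot], [golf], [hotel]}: π^{-1}(V) = {delta, foxtrot, golf, hotel} ∉ τ ✗.
  V = {[echo], [golf], [hotel]}: π^{-1}(V) = {echo, golf, hotel} ∈ τ ✓.
  V = {[delta=foxtrot], [echo], [golf], [hotel]}: π^{-1}(V) = {delta, echo, foxtrot, golf, hotel} ∈ τ ✓.
Open sets in the quotient: τ_Q = {{}, {[echo]}, {[golf]}, {[delta=foxtrot], [golf]}, {[echo], [golf]}, {[delta=foxtrot], [echo], [golf]}, {[echo], [golf], [hotel]}, {[delta=foxtrot], [echo], [golf], [hotel]}} (8 elements).


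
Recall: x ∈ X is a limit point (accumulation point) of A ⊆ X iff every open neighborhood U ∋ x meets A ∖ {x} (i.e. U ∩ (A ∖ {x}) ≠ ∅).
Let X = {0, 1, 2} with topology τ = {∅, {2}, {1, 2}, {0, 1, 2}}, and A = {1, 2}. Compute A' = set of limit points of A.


A' = {0, 1}

For each x ∈ X, list the open sets U ∈ τ with x ∈ U, then check whether U ∩ (A ∖ {x}) ≠ ∅ for every such U.
  x = 0: opens ∋ x are {0, 1, 2}; each meets A ∖ {0}, so x IS a limit point.
  x = 1: opens ∋ x are {1, 2}, {0, 1, 2}; each meets A ∖ {1}, so x IS a limit point.
  x = 2: open {2} ∋ x has {2} ∩ (A ∖ {2}) = ∅, so x is NOT a limit point.
Collecting: A' = {0, 1}.


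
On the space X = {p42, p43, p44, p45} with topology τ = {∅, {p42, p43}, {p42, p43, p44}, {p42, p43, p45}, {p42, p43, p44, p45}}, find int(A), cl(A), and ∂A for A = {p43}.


int(A) = ∅, cl(A) = {p42, p43, p44, p45}, ∂A = {p42, p43, p44, p45}.

Closed sets in (X, τ) are complements of opens:
  closed(X, τ) = {∅, {p44}, {p45}, {p44, p45}, {p42, p43, p44, p45}}.
int(A) = ⋃ {U ∈ τ : U ⊆ A}. Opens contained in A: ∅.
Taking the union of these: int(A) = ∅.
cl(A) = ⋂ {C closed : A ⊆ C}. Closed sets containing A: {p42, p43, p44, p45}.
Intersecting these: cl(A) = {p42, p43, p44, p45}.
∂A = cl(A) ∖ int(A) = {p42, p43, p44, p45} ∖ ∅ = {p42, p43, p44, p45}.


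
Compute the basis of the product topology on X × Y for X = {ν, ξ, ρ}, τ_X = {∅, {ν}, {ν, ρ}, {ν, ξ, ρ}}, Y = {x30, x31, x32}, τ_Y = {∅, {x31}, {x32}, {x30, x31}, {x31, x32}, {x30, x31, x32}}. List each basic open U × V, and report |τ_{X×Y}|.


Basis B = {∅ × ∅, {ν} × {x31}, {ν} × {x32}, {ν} × {x30, x31}, {ν} × {x31, x32}, {ν, ρ} × {x31}, {ν, ρ} × {x32}, {ν} × {x30, x31, x32}, {ν, ξ, ρ} × {x31}, {ν, ξ, ρ} × {x32}, {ν, ρ} × {x30, x31}, {ν, ρ} × {x31, x32}, {ν, ρ} × {x30, x31, x32}, {ν, ξ, ρ} × {x30, x31}, {ν, ξ, ρ} × {x31, x32}, {ν, ξ, ρ} × {x30, x31, x32}}; |τ_{X×Y}| = 40.

Enumerate products U × V with U ∈ τ_X, V ∈ τ_Y (deduplicated):
  ∅ × ∅ = {} (∅)
  {ν} × {x31} = {(ν,x31)}
  {ν} × {x32} = {(ν,x32)}
  {ν} × {x30, x31} = {(ν,x30), (ν,x31)}
  {ν} × {x31, x32} = {(ν,x31), (ν,x32)}
  {ν, ρ} × {x31} = {(ν,x31), (ρ,x31)}
  {ν, ρ} × {x32} = {(ν,x32), (ρ,x32)}
  {ν} × {x30, x31, x32} = {(ν,x30), (ν,x31), (ν,x32)}
  {ν, ξ, ρ} × {x31} = {(ν,x31), (ξ,x31), (ρ,x31)}
  {ν, ξ, ρ} × {x32} = {(ν,x32), (ξ,x32), (ρ,x32)}
  {ν, ρ} × {x30, x31} = {(ν,x30), (ν,x31), (ρ,x30), (ρ,x31)}
  {ν, ρ} × {x31, x32} = {(ν,x31), (ν,x32), (ρ,x31), (ρ,x32)}
  {ν, ρ} × {x30, x31, x32} = {(ν,x30), (ν,x31), (ν,x32), (ρ,x30), (ρ,x31), (ρ,x32)}
  {ν, ξ, ρ} × {x30, x31} = {(ν,x30), (ν,x31), (ξ,x30), (ξ,x31), (ρ,x30), (ρ,x31)}
  {ν, ξ, ρ} × {x31, x32} = {(ν,x31), (ν,x32), (ξ,x31), (ξ,x32), (ρ,x31), (ρ,x32)}
  {ν, ξ, ρ} × {x30, x31, x32} = {(ν,x30), (ν,x31), (ν,x32), (ξ,x30), (ξ,x31), (ξ,x32), (ρ,x30), (ρ,x31), (ρ,x32)}
These 16 distinct sets form the basis B.
Close under arbitrary unions to get τ_{X×Y}; counting gives |τ_{X×Y}| = 40.


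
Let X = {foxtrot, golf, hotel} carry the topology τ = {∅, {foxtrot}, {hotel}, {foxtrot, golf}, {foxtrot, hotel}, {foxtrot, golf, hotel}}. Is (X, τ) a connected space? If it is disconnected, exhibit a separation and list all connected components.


(X, τ) is disconnected; components = [{hotel}, {foxtrot, golf}].

Find clopen sets (U ∈ τ with X ∖ U ∈ τ):
  U = ∅, X ∖ U = {foxtrot, golf, hotel} — both open, so U is clopen.
  U = {hotel}, X ∖ U = {foxtrot, golf} — both open, so U is clopen.
  U = {foxtrot, golf}, X ∖ U = {hotel} — both open, so U is clopen.
  U = {foxtrot, golf, hotel}, X ∖ U = ∅ — both open, so U is clopen.
Nontrivial clopen(s) exist: e.g. {hotel}. So (X, τ) is disconnected.
Compute connected components by grouping points that agree on all clopens:
  component: {hotel}
  component: {foxtrot, golf}


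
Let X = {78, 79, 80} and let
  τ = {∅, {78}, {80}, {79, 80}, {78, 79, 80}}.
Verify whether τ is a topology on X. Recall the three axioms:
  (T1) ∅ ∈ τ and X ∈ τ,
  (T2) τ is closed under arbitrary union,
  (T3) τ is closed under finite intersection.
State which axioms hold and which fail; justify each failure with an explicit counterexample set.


τ is NOT a topology on X.

Axiom (T1): ∅ ∈ τ? Yes; X ∈ τ? Yes.
Axiom (T2/T3): check pairwise unions and intersections of members of τ.
Counterexample for (T2): {78} ∪ {80} = {78, 80} ∉ τ. Therefore τ is NOT a topology.


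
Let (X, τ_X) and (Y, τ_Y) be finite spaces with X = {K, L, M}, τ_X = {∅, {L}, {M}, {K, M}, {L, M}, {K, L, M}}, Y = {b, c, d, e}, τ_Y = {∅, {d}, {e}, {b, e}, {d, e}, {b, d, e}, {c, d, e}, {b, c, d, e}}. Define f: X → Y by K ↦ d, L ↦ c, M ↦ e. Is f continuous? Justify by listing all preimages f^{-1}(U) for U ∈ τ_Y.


f is NOT continuous.

Compute f^{-1}(U) for each U ∈ τ_Y:
  U = ∅: f^{-1}(U) = ∅ ∈ τ_X ✓.
  U = {d}: f^{-1}(U) = {K} ∉ τ_X ✗.
  U = {e}: f^{-1}(U) = {M} ∈ τ_X ✓.
  U = {b, e}: f^{-1}(U) = {M} ∈ τ_X ✓.
  U = {d, e}: f^{-1}(U) = {K, M} ∈ τ_X ✓.
  U = {b, d, e}: f^{-1}(U) = {K, M} ∈ τ_X ✓.
  U = {c, d, e}: f^{-1}(U) = {K, L, M} ∈ τ_X ✓.
  U = {b, c, d, e}: f^{-1}(U) = {K, L, M} ∈ τ_X ✓.
Found U = {d} with f^{-1}(U) = {K} not in τ_X. Therefore f is NOT continuous.


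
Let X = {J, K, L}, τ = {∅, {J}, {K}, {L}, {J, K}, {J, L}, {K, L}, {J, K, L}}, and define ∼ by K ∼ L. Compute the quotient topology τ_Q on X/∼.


X/∼ = {[J], [K=L]}; |τ_Q| = 4.

Equivalence classes: [J], [K=L].
Quotient map π: X → X/∼ sends J ↦ [J], K ↦ [K=L], L ↦ [K=L].
For each subset V ⊆ X/∼, compute π^{-1}(V) ⊆ X and check whether π^{-1}(V) ∈ τ. V is open in τ_Q iff π^{-1}(V) ∈ τ.
  V = {}: π^{-1}(V) = ∅ ∈ τ ✓.
  V = {[J]}: π^{-1}(V) = {J} ∈ τ ✓.
  V = {[K=L]}: π^{-1}(V) = {K, L} ∈ τ ✓.
  V = {[J], [K=L]}: π^{-1}(V) = {J, K, L} ∈ τ ✓.
Open sets in the quotient: τ_Q = {{}, {[J]}, {[K=L]}, {[J], [K=L]}} (4 elements).


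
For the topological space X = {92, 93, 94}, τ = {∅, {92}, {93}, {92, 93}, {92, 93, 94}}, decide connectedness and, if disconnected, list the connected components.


(X, τ) is connected.

Find clopen sets (U ∈ τ with X ∖ U ∈ τ):
  U = ∅, X ∖ U = {92, 93, 94} — both open, so U is clopen.
  U = {92, 93, 94}, X ∖ U = ∅ — both open, so U is clopen.
Only trivial clopens (∅ and X) exist, so (X, τ) is connected.
Compute connected components by grouping points that agree on all clopens:
  component: {92, 93, 94}


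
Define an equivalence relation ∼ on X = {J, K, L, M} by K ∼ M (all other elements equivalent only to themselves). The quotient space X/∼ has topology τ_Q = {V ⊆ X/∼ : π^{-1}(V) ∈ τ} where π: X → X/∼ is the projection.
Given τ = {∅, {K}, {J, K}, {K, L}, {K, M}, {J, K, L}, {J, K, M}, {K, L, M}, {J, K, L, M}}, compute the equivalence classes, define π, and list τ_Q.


X/∼ = {[J], [K=M], [L]}; |τ_Q| = 5.

Equivalence classes: [J], [K=M], [L].
Quotient map π: X → X/∼ sends J ↦ [J], K ↦ [K=M], L ↦ [L], M ↦ [K=M].
For each subset V ⊆ X/∼, compute π^{-1}(V) ⊆ X and check whether π^{-1}(V) ∈ τ. V is open in τ_Q iff π^{-1}(V) ∈ τ.
  V = {}: π^{-1}(V) = ∅ ∈ τ ✓.
  V = {[J]}: π^{-1}(V) = {J} ∉ τ ✗.
  V = {[K=M]}: π^{-1}(V) = {K, M} ∈ τ ✓.
  V = {[J], [K=M]}: π^{-1}(V) = {J, K, M} ∈ τ ✓.
  V = {[L]}: π^{-1}(V) = {L} ∉ τ ✗.
  V = {[J], [L]}: π^{-1}(V) = {J, L} ∉ τ ✗.
  V = {[K=M], [L]}: π^{-1}(V) = {K, L, M} ∈ τ ✓.
  V = {[J], [K=M], [L]}: π^{-1}(V) = {J, K, L, M} ∈ τ ✓.
Open sets in the quotient: τ_Q = {{}, {[K=M]}, {[J], [K=M]}, {[K=M], [L]}, {[J], [K=M], [L]}} (5 elements).


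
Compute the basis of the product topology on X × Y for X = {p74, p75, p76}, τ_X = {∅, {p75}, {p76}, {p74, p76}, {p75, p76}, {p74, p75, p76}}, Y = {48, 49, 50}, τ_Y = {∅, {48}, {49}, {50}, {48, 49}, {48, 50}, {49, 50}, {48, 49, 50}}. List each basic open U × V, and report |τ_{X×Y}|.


Basis B = {∅ × ∅, {p75} × {48}, {p75} × {49}, {p75} × {50}, {p76} × {48}, {p76} × {49}, {p76} × {50}, {p74, p76} × {48}, {p74, p76} × {49}, {p74, p76} × {50}, {p75} × {48, 49}, {p75} × {48, 50}, {p75, p76} × {48}, {p75} × {49, 50}, {p75, p76} × {49}, {p75, p76} × {50}, {p76} × {48, 49}, {p76} × {48, 50}, {p76} × {49, 50}, {p74, p75, p76} × {48}, {p74, p75, p76} × {49}, {p74, p75, p76} × {50}, {p75} × {48, 49, 50}, {p76} × {48, 49, 50}, {p74, p76} × {48, 49}, {p74, p76} × {48, 50}, {p74, p76} × {49, 50}, {p75, p76} × {48, 49}, {p75, p76} × {48, 50}, {p75, p76} × {49, 50}, {p74, p76} × {48, 49, 50}, {p74, p75, p76} × {48, 49}, {p74, p75, p76} × {48, 50}, {p74, p75, p76} × {49, 50}, {p75, p76} × {48, 49, 50}, {p74, p75, p76} × {48, 49, 50}}; |τ_{X×Y}| = 216.

Enumerate products U × V with U ∈ τ_X, V ∈ τ_Y (deduplicated):
  ∅ × ∅ = {} (∅)
  {p75} × {48} = {(p75,48)}
  {p75} × {49} = {(p75,49)}
  {p75} × {50} = {(p75,50)}
  {p76} × {48} = {(p76,48)}
  {p76} × {49} = {(p76,49)}
  {p76} × {50} = {(p76,50)}
  {p74, p76} × {48} = {(p74,48), (p76,48)}
  {p74, p76} × {49} = {(p74,49), (p76,49)}
  {p74, p76} × {50} = {(p74,50), (p76,50)}
  {p75} × {48, 49} = {(p75,48), (p75,49)}
  {p75} × {48, 50} = {(p75,48), (p75,50)}
  {p75, p76} × {48} = {(p75,48), (p76,48)}
  {p75} × {49, 50} = {(p75,49), (p75,50)}
  {p75, p76} × {49} = {(p75,49), (p76,49)}
  {p75, p76} × {50} = {(p75,50), (p76,50)}
  {p76} × {48, 49} = {(p76,48), (p76,49)}
  {p76} × {48, 50} = {(p76,48), (p76,50)}
  {p76} × {49, 50} = {(p76,49), (p76,50)}
  {p74, p75, p76} × {48} = {(p74,48), (p75,48), (p76,48)}
  {p74, p75, p76} × {49} = {(p74,49), (p75,49), (p76,49)}
  {p74, p75, p76} × {50} = {(p74,50), (p75,50), (p76,50)}
  {p75} × {48, 49, 50} = {(p75,48), (p75,49), (p75,50)}
  {p76} × {48, 49, 50} = {(p76,48), (p76,49), (p76,50)}
  {p74, p76} × {48, 49} = {(p74,48), (p74,49), (p76,48), (p76,49)}
  {p74, p76} × {48, 50} = {(p74,48), (p74,50), (p76,48), (p76,50)}
  {p74, p76} × {49, 50} = {(p74,49), (p74,50), (p76,49), (p76,50)}
  {p75, p76} × {48, 49} = {(p75,48), (p75,49), (p76,48), (p76,49)}
  {p75, p76} × {48, 50} = {(p75,48), (p75,50), (p76,48), (p76,50)}
  {p75, p76} × {49, 50} = {(p75,49), (p75,50), (p76,49), (p76,50)}
  {p74, p76} × {48, 49, 50} = {(p74,48), (p74,49), (p74,50), (p76,48), (p76,49), (p76,50)}
  {p74, p75, p76} × {48, 49} = {(p74,48), (p74,49), (p75,48), (p75,49), (p76,48), (p76,49)}
  {p74, p75, p76} × {48, 50} = {(p74,48), (p74,50), (p75,48), (p75,50), (p76,48), (p76,50)}
  {p74, p75, p76} × {49, 50} = {(p74,49), (p74,50), (p75,49), (p75,50), (p76,49), (p76,50)}
  {p75, p76} × {48, 49, 50} = {(p75,48), (p75,49), (p75,50), (p76,48), (p76,49), (p76,50)}
  {p74, p75, p76} × {48, 49, 50} = {(p74,48), (p74,49), (p74,50), (p75,48), (p75,49), (p75,50), (p76,48), (p76,49), (p76,50)}
These 36 distinct sets form the basis B.
Close under arbitrary unions to get τ_{X×Y}; counting gives |τ_{X×Y}| = 216.


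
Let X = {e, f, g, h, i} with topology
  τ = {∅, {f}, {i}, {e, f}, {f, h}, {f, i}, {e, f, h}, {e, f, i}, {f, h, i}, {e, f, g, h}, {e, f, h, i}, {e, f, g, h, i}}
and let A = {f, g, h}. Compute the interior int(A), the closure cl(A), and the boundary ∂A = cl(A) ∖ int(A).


int(A) = {f, h}, cl(A) = {e, f, g, h}, ∂A = {e, g}.

Closed sets in (X, τ) are complements of opens:
  closed(X, τ) = {∅, {g}, {i}, {e, g}, {g, h}, {g, i}, {e, g, h}, {e, g, i}, {g, h, i}, {e, f, g, h}, {e, g, h, i}, {e, f, g, h, i}}.
int(A) = ⋃ {U ∈ τ : U ⊆ A}. Opens contained in A: ∅, {f}, {f, h}.
Taking the union of these: int(A) = {f, h}.
cl(A) = ⋂ {C closed : A ⊆ C}. Closed sets containing A: {e, f, g, h}, {e, f, g, h, i}.
Intersecting these: cl(A) = {e, f, g, h}.
∂A = cl(A) ∖ int(A) = {e, f, g, h} ∖ {f, h} = {e, g}.


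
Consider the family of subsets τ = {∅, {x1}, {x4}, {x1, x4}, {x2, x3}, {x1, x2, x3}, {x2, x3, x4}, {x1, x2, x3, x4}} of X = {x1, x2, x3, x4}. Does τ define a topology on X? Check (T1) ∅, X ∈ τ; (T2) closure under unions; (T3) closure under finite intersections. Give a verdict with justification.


τ IS a topology on X.

Axiom (T1): ∅ ∈ τ? Yes; X ∈ τ? Yes.
Axiom (T2/T3): check pairwise unions and intersections of members of τ.
All pairwise intersections and unions checked — each lies in τ. Therefore τ satisfies (T1), (T2), (T3): it IS a topology on X.


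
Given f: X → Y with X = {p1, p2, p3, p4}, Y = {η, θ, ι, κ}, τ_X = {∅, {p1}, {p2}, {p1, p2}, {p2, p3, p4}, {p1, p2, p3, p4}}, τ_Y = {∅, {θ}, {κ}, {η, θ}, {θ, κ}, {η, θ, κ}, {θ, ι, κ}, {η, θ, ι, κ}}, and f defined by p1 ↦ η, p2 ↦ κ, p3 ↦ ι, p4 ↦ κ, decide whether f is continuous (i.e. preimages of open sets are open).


f is NOT continuous.

Compute f^{-1}(U) for each U ∈ τ_Y:
  U = ∅: f^{-1}(U) = ∅ ∈ τ_X ✓.
  U = {θ}: f^{-1}(U) = ∅ ∈ τ_X ✓.
  U = {κ}: f^{-1}(U) = {p2, p4} ∉ τ_X ✗.
  U = {η, θ}: f^{-1}(U) = {p1} ∈ τ_X ✓.
  U = {θ, κ}: f^{-1}(U) = {p2, p4} ∉ τ_X ✗.
  U = {η, θ, κ}: f^{-1}(U) = {p1, p2, p4} ∉ τ_X ✗.
  U = {θ, ι, κ}: f^{-1}(U) = {p2, p3, p4} ∈ τ_X ✓.
  U = {η, θ, ι, κ}: f^{-1}(U) = {p1, p2, p3, p4} ∈ τ_X ✓.
Found U = {κ} with f^{-1}(U) = {p2, p4} not in τ_X. Therefore f is NOT continuous.


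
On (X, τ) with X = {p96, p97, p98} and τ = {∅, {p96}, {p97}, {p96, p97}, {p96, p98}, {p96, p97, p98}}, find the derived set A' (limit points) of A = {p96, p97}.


A' = {p98}

For each x ∈ X, list the open sets U ∈ τ with x ∈ U, then check whether U ∩ (A ∖ {x}) ≠ ∅ for every such U.
  x = p96: open {p96} ∋ x has {p96} ∩ (A ∖ {p96}) = ∅, so x is NOT a limit point.
  x = p97: open {p97} ∋ x has {p97} ∩ (A ∖ {p97}) = ∅, so x is NOT a limit point.
  x = p98: opens ∋ x are {p96, p98}, {p96, p97, p98}; each meets A ∖ {p98}, so x IS a limit point.
Collecting: A' = {p98}.


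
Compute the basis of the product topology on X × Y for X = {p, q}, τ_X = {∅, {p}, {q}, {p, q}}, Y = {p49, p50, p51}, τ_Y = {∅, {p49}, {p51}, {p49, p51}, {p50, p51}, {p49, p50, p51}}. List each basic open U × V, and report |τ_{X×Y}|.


Basis B = {∅ × ∅, {p} × {p49}, {p} × {p51}, {q} × {p49}, {q} × {p51}, {p} × {p49, p51}, {p, q} × {p49}, {p} × {p50, p51}, {p, q} × {p51}, {q} × {p49, p51}, {q} × {p50, p51}, {p} × {p49, p50, p51}, {q} × {p49, p50, p51}, {p, q} × {p49, p51}, {p, q} × {p50, p51}, {p, q} × {p49, p50, p51}}; |τ_{X×Y}| = 36.

Enumerate products U × V with U ∈ τ_X, V ∈ τ_Y (deduplicated):
  ∅ × ∅ = {} (∅)
  {p} × {p49} = {(p,p49)}
  {p} × {p51} = {(p,p51)}
  {q} × {p49} = {(q,p49)}
  {q} × {p51} = {(q,p51)}
  {p} × {p49, p51} = {(p,p49), (p,p51)}
  {p, q} × {p49} = {(p,p49), (q,p49)}
  {p} × {p50, p51} = {(p,p50), (p,p51)}
  {p, q} × {p51} = {(p,p51), (q,p51)}
  {q} × {p49, p51} = {(q,p49), (q,p51)}
  {q} × {p50, p51} = {(q,p50), (q,p51)}
  {p} × {p49, p50, p51} = {(p,p49), (p,p50), (p,p51)}
  {q} × {p49, p50, p51} = {(q,p49), (q,p50), (q,p51)}
  {p, q} × {p49, p51} = {(p,p49), (p,p51), (q,p49), (q,p51)}
  {p, q} × {p50, p51} = {(p,p50), (p,p51), (q,p50), (q,p51)}
  {p, q} × {p49, p50, p51} = {(p,p49), (p,p50), (p,p51), (q,p49), (q,p50), (q,p51)}
These 16 distinct sets form the basis B.
Close under arbitrary unions to get τ_{X×Y}; counting gives |τ_{X×Y}| = 36.


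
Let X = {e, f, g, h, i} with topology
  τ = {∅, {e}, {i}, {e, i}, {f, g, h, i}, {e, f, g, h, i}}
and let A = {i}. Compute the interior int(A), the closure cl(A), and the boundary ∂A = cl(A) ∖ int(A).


int(A) = {i}, cl(A) = {f, g, h, i}, ∂A = {f, g, h}.

Closed sets in (X, τ) are complements of opens:
  closed(X, τ) = {∅, {e}, {f, g, h}, {e, f, g, h}, {f, g, h, i}, {e, f, g, h, i}}.
int(A) = ⋃ {U ∈ τ : U ⊆ A}. Opens contained in A: ∅, {i}.
Taking the union of these: int(A) = {i}.
cl(A) = ⋂ {C closed : A ⊆ C}. Closed sets containing A: {f, g, h, i}, {e, f, g, h, i}.
Intersecting these: cl(A) = {f, g, h, i}.
∂A = cl(A) ∖ int(A) = {f, g, h, i} ∖ {i} = {f, g, h}.
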